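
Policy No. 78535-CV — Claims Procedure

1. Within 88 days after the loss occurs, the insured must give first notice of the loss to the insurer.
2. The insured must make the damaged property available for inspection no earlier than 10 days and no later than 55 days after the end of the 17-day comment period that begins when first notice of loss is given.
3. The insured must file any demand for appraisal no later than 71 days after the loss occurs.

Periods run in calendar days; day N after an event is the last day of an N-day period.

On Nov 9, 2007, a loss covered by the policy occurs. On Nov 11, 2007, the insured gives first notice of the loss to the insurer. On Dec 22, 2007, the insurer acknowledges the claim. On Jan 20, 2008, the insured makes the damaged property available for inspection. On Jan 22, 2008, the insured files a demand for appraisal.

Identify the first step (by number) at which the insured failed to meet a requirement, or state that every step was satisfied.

Step 1: 88 days after Nov 9, 2007 (when the loss occurs) is Feb 5, 2008; Nov 11, 2007 is within that limit.
Step 2: the window is 10–55 days after Nov 28, 2007 (end of the 17-day comment period, which began when first notice of loss is given on Nov 11, 2007), so Dec 8, 2007 through Jan 22, 2008; done Jan 20, 2008 — within the window.
Step 3: 71 days after Nov 9, 2007 (when the loss occurs) is Jan 19, 2008; done Jan 22, 2008 — 3 days late.
Later steps need not be reached.

Step 3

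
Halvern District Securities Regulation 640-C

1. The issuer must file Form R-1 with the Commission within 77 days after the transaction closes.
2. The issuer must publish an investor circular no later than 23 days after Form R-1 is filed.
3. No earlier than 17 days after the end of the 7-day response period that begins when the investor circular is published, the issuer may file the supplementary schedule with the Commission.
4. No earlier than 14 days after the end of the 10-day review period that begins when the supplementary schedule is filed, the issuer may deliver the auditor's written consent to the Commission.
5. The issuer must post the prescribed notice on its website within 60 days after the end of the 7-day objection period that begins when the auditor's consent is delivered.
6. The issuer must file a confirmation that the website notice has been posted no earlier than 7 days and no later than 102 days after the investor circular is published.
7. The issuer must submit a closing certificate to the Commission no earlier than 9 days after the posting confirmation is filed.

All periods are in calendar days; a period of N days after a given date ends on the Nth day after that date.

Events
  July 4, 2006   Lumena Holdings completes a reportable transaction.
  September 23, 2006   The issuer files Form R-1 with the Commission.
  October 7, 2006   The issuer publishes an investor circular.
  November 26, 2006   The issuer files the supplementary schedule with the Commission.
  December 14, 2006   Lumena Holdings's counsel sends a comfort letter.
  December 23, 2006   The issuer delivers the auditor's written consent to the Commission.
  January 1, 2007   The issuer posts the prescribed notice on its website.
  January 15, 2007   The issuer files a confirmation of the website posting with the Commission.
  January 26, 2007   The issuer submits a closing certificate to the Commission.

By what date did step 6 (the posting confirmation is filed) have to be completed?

Step 6 runs from October 7, 2006, when the investor circular is published. The window is 7–102 days after October 7, 2006; it closes on January 17, 2007.

January 17, 2007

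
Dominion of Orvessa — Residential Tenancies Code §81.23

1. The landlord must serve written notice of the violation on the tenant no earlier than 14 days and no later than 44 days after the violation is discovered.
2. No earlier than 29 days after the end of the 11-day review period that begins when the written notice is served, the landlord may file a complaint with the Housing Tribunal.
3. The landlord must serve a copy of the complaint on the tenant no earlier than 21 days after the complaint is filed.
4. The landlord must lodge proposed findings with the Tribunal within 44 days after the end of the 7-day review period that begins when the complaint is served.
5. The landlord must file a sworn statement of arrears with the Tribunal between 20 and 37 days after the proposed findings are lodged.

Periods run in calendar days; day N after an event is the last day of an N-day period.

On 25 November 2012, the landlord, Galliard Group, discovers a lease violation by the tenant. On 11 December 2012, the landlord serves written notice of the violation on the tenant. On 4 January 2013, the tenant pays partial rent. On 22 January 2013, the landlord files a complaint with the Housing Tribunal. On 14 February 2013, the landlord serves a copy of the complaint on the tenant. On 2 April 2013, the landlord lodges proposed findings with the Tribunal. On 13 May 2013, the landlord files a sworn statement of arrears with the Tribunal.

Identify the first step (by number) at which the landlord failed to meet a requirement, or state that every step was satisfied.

Step 5

Step 1 — 14 and 44 days from 25 November 2012 (when the violation is discovered) are 9 December 2012 and 8 January 2013 respectively; done 11 December 2012, which is between those dates.
Step 2 — must wait 29 days from 22 December 2012 (end of the 11-day review period, which began when the written notice is served on 11 December 2012), so not before 20 January 2013; done 22 January 2013 — permitted.
Step 3 — must wait 21 days from 22 January 2013 (when the complaint is filed), so not before 12 February 2013; 14 February 2013 is on or after that date.
Step 4 — counting 44 days from 21 February 2013 (end of the 7-day review period, which began when the complaint is served on 14 February 2013) gives a deadline of 6 April 2013; 2 April 2013 is within that limit.
Step 5 — 20 and 37 days from 2 April 2013 (when the proposed findings are lodged) are 22 April 2013 and 9 May 2013 respectively; done 13 May 2013 — 4 days after the window closed.
That is the first point of non-compliance.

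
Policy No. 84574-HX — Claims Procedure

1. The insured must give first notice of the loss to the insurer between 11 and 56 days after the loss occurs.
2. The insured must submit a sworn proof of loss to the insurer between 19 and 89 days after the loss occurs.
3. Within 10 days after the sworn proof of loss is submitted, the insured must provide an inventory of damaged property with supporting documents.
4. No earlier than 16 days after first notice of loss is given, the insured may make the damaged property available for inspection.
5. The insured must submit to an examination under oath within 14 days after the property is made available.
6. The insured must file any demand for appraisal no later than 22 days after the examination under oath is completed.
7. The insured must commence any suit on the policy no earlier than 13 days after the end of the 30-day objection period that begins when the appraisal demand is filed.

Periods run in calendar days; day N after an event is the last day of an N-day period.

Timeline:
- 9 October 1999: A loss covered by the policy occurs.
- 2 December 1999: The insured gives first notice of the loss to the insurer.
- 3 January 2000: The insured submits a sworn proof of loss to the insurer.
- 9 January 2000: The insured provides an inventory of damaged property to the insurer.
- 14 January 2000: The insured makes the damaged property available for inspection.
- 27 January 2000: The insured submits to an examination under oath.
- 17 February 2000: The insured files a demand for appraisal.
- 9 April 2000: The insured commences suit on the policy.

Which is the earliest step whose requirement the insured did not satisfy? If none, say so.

(1) the permitted window runs from 9 October 1999 + 11 = 20 October 1999 to 9 October 1999 + 56 = 4 December 1999; done 2 December 1999, which is between those dates.
(2) the permitted window runs from 9 October 1999 + 19 = 28 October 1999 to 9 October 1999 + 89 = 6 January 2000; done 3 January 2000, which is between those dates.
(3) due by 3 January 2000 + 10 days = 13 January 2000; 9 January 2000 is within that limit.
(4) permitted from 2 December 1999 + 16 days = 18 December 1999 onward; done 14 January 2000, after the minimum wait.
(5) due by 14 January 2000 + 14 days = 28 January 2000; completed 27 January 2000, before the deadline.
(6) due by 27 January 2000 + 22 days = 18 February 2000; completed 17 February 2000, before the deadline.
(7) permitted from 18 March 2000 + 13 days = 31 March 2000 onward; done 9 April 2000 — permitted.

None — every step was satisfied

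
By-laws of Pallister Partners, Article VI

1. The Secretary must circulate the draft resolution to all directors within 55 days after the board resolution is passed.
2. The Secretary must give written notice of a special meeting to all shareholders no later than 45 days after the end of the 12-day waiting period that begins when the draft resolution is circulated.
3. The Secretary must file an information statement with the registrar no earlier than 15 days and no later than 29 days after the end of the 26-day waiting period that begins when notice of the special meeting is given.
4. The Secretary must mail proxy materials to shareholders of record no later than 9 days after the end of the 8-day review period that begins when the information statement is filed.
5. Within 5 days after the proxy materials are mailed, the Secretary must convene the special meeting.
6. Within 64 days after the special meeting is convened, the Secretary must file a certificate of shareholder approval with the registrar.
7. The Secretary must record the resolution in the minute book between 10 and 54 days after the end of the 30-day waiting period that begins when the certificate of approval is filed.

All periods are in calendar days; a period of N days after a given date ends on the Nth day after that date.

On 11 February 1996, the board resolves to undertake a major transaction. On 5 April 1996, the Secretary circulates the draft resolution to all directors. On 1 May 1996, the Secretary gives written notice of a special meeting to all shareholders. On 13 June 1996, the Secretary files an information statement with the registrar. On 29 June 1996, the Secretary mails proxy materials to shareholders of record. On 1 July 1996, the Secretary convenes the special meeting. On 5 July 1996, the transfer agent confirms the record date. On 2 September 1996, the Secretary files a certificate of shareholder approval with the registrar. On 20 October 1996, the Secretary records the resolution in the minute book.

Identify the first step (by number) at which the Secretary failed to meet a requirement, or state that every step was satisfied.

None — every step was satisfied

Step 1: 55 days after 11 February 1996 (when the board resolution is passed) is 6 April 1996; done 5 April 1996 — timely.
Step 2: 45 days after 17 April 1996 (end of the 12-day waiting period, which began when the draft resolution is circulated on 5 April 1996) is 1 June 1996; done 1 May 1996 — timely.
Step 3: the window is 15–29 days after 27 May 1996 (end of the 26-day waiting period, which began when notice of the special meeting is given on 1 May 1996), so 11 June 1996 through 25 June 1996; 13 June 1996 falls inside that range.
Step 4: 9 days after 21 June 1996 (end of the 8-day review period, which began when the information statement is filed on 13 June 1996) is 30 June 1996; completed 29 June 1996, before the deadline.
Step 5: 5 days after 29 June 1996 (when the proxy materials are mailed) is 4 July 1996; done 1 July 1996 — timely.
Step 6: 64 days after 1 July 1996 (when the special meeting is convened) is 3 September 1996; completed 2 September 1996, before the deadline.
Step 7: the window is 10–54 days after 2 October 1996 (end of the 30-day waiting period, which began when the certificate of approval is filed on 2 September 1996), so 12 October 1996 through 25 November 1996; 20 October 1996 falls inside that range.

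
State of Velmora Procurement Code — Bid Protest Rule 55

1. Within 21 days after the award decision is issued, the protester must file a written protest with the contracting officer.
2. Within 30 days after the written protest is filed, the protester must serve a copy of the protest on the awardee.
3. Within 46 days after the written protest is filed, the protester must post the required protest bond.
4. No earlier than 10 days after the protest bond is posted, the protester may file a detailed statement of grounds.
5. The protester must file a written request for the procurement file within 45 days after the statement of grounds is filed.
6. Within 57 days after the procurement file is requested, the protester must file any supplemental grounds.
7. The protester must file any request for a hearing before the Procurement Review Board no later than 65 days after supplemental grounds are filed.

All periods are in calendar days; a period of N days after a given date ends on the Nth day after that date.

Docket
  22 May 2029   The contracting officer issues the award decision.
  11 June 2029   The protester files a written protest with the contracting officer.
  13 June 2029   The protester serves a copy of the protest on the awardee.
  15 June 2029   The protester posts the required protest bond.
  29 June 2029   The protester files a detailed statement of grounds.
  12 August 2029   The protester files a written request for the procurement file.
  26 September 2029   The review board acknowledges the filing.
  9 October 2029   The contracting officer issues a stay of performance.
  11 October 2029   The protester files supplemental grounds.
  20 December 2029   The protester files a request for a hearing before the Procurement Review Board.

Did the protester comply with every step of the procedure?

Step 1 — counting 21 days from 22 May 2029 (when the award decision is issued) gives a deadline of 12 June 2029; 11 June 2029 is within that limit.
Step 2 — counting 30 days from 11 June 2029 (when the written protest is filed) gives a deadline of 11 July 2029; completed 13 June 2029, before the deadline.
Step 3 — counting 46 days from 11 June 2029 (when the written protest is filed) gives a deadline of 27 July 2029; 15 June 2029 is within that limit.
Step 4 — must wait 10 days from 15 June 2029 (when the protest bond is posted), so not before 25 June 2029; done 29 June 2029 — permitted.
Step 5 — counting 45 days from 29 June 2029 (when the statement of grounds is filed) gives a deadline of 13 August 2029; completed 12 August 2029, before the deadline.
Step 6 — counting 57 days from 12 August 2029 (when the procurement file is requested) gives a deadline of 8 October 2029; 11 October 2029 misses that deadline by 3 days.

No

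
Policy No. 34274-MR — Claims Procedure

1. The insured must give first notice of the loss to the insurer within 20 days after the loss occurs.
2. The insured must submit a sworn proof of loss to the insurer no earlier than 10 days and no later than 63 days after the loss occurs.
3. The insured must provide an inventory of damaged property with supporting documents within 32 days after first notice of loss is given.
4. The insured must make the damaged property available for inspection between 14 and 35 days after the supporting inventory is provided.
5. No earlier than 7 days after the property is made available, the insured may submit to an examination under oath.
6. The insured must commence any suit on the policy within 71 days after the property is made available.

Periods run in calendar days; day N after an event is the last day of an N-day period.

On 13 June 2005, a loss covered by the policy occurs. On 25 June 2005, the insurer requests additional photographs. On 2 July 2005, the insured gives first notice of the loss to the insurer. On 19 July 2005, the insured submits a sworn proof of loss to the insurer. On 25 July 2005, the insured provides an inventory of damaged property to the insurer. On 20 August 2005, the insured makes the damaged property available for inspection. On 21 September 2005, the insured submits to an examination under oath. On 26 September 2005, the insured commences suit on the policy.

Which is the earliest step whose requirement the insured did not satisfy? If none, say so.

None — every step was satisfied

Step 1: 20 days after 13 June 2005 (when the loss occurs) is 3 July 2005; 2 July 2005 is within that limit.
Step 2: the window is 10–63 days after 13 June 2005 (when the loss occurs), so 23 June 2005 through 15 August 2005; 19 July 2005 falls inside that range.
Step 3: 32 days after 2 July 2005 (when first notice of loss is given) is 3 August 2005; completed 25 July 2005, before the deadline.
Step 4: the window is 14–35 days after 25 July 2005 (when the supporting inventory is provided), so 8 August 2005 through 29 August 2005; 20 August 2005 falls inside that range.
Step 5: the earliest permitted date is 7 days after 20 August 2005 (when the property is made available), i.e. 27 August 2005; done 21 September 2005 — permitted.
Step 6: 71 days after 20 August 2005 (when the property is made available) is 30 October 2005; completed 26 September 2005, before the deadline.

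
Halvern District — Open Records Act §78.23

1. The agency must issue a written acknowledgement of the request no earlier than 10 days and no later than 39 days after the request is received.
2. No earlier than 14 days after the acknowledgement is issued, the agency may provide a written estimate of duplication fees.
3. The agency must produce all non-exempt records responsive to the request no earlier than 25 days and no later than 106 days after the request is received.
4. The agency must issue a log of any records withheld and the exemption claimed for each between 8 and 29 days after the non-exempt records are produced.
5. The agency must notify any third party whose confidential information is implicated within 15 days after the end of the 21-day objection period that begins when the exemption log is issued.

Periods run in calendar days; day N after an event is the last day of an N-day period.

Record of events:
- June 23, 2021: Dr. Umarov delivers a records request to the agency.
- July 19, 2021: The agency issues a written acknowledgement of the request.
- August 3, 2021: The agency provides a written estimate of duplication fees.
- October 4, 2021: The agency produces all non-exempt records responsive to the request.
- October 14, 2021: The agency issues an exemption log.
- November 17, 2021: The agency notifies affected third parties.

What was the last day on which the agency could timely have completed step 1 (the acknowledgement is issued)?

August 1, 2021

Step 1 runs from June 23, 2021, when the request is received. The window is 10–39 days after June 23, 2021; it closes on August 1, 2021.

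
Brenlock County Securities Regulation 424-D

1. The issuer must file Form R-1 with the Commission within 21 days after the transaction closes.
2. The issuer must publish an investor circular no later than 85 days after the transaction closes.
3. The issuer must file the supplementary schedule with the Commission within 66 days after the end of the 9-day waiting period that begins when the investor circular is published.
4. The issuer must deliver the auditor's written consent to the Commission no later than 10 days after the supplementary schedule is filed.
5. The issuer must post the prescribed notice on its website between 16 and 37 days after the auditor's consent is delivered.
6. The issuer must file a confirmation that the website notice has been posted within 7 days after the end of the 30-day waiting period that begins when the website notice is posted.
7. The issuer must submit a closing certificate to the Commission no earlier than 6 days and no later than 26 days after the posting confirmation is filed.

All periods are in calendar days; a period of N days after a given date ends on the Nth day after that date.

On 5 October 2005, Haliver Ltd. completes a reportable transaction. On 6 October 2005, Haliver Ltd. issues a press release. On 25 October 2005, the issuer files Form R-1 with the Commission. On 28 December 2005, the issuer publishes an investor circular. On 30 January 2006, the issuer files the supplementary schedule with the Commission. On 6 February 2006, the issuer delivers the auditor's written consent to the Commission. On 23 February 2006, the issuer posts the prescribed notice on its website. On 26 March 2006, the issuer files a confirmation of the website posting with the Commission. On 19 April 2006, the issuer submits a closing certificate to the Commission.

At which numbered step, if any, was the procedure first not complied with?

None — every step was satisfied

Step 1: 21 days after 5 October 2005 (when the transaction closes) is 26 October 2005; completed 25 October 2005, before the deadline.
Step 2: 85 days after 5 October 2005 (when the transaction closes) is 29 December 2005; 28 December 2005 is within that limit.
Step 3: 66 days after 6 January 2006 (end of the 9-day waiting period, which began when the investor circular is published on 28 December 2005) is 13 March 2006; completed 30 January 2006, before the deadline.
Step 4: 10 days after 30 January 2006 (when the supplementary schedule is filed) is 9 February 2006; completed 6 February 2006, before the deadline.
Step 5: the window is 16–37 days after 6 February 2006 (when the auditor's consent is delivered), so 22 February 2006 through 15 March 2006; done 23 February 2006 — within the window.
Step 6: 7 days after 25 March 2006 (end of the 30-day waiting period, which began when the website notice is posted on 23 February 2006) is 1 April 2006; 26 March 2006 is within that limit.
Step 7: the window is 6–26 days after 26 March 2006 (when the posting confirmation is filed), so 1 April 2006 through 21 April 2006; done 19 April 2006, which is between those dates.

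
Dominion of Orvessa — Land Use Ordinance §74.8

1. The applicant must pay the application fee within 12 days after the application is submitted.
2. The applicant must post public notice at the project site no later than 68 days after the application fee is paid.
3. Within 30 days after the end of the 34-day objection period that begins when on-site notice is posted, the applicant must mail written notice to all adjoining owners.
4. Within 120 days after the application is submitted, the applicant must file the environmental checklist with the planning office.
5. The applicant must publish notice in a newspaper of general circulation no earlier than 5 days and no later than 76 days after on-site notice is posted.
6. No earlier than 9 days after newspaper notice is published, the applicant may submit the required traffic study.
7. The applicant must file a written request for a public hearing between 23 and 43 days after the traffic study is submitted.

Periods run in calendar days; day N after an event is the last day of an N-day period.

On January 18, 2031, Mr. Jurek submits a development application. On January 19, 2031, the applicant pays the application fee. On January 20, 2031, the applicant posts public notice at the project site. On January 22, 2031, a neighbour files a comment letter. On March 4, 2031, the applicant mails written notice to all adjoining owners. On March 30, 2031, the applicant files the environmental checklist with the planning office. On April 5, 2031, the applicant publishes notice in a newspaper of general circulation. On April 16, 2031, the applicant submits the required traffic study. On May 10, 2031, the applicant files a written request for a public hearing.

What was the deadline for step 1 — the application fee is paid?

January 30, 2031

Step 1 runs from January 18, 2031, when the application is submitted. 12 days after January 18, 2031 is January 30, 2031.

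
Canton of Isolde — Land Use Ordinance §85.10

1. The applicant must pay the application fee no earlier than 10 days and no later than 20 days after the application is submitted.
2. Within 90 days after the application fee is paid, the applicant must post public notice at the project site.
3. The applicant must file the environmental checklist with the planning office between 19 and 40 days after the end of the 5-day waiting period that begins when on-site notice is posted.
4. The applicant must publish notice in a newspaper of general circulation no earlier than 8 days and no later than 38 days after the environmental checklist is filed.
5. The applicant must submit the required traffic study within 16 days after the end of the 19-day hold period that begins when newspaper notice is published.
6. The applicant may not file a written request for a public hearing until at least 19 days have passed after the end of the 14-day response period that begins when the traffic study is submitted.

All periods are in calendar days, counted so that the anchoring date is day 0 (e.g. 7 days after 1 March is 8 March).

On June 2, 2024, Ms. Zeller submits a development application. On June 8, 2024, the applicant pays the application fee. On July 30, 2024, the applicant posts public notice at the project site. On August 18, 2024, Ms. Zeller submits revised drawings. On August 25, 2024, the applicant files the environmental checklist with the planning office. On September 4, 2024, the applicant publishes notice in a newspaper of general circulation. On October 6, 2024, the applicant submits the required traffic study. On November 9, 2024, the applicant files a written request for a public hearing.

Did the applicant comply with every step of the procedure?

No

Step 1 — 10 and 20 days from June 2, 2024 (when the application is submitted) are June 12, 2024 and June 22, 2024 respectively; done June 8, 2024 — 4 days before the window opened.
The procedure was therefore not followed at step 1.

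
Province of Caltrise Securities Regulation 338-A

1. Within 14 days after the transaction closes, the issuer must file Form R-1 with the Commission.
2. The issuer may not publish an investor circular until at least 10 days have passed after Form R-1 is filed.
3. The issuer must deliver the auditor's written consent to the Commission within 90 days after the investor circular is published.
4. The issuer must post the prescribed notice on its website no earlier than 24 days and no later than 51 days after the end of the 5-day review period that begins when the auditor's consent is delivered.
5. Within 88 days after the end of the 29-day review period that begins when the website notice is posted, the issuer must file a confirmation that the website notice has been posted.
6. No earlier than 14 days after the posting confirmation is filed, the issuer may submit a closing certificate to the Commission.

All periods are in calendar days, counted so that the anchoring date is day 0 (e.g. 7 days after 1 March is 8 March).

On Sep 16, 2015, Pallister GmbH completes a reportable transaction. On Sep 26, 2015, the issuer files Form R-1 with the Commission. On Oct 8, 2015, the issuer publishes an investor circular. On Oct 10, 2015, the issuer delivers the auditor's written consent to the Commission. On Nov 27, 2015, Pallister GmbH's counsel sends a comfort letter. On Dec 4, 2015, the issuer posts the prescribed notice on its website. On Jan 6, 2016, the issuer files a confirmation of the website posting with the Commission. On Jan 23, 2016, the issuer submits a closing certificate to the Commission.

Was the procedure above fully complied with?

Yes

(1) due by Sep 16, 2015 + 14 days = Sep 30, 2015; done Sep 26, 2015 — timely.
(2) permitted from Sep 26, 2015 + 10 days = Oct 6, 2015 onward; done Oct 8, 2015, after the minimum wait.
(3) due by Oct 8, 2015 + 90 days = Jan 6, 2016; completed Oct 10, 2015, before the deadline.
(4) the permitted window runs from Oct 15, 2015 + 24 = Nov 8, 2015 to Oct 15, 2015 + 51 = Dec 5, 2015; done Dec 4, 2015, which is between those dates.
(5) due by Jan 2, 2016 + 88 days = Mar 30, 2016; Jan 6, 2016 is within that limit.
(6) permitted from Jan 6, 2016 + 14 days = Jan 20, 2016 onward; done Jan 23, 2016, after the minimum wait.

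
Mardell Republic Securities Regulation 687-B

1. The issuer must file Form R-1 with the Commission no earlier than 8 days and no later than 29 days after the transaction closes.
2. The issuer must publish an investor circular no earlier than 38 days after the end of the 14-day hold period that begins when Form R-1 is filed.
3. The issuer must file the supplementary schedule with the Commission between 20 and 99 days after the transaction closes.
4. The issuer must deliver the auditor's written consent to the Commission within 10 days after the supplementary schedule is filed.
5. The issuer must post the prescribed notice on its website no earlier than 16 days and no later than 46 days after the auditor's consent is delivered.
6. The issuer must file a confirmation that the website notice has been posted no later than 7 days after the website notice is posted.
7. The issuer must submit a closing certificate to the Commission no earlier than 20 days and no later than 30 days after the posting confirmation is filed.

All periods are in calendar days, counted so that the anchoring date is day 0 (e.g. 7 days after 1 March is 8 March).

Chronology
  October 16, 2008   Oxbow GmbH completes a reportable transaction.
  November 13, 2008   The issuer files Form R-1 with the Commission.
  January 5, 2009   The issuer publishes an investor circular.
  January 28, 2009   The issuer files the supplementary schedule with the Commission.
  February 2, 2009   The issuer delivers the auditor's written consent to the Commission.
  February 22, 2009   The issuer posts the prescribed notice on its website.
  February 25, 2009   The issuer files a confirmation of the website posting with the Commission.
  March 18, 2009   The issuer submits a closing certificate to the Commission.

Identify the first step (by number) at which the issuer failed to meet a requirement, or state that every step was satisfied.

Step 3

(1) the permitted window runs from October 16, 2008 + 8 = October 24, 2008 to October 16, 2008 + 29 = November 14, 2008; done November 13, 2008, which is between those dates.
(2) permitted from November 27, 2008 + 38 days = January 4, 2009 onward; January 5, 2009 is on or after that date.
(3) the permitted window runs from October 16, 2008 + 20 = November 5, 2008 to October 16, 2008 + 99 = January 23, 2009; January 28, 2009 is 5 days past the end of the window.
The procedure was therefore not followed at step 3.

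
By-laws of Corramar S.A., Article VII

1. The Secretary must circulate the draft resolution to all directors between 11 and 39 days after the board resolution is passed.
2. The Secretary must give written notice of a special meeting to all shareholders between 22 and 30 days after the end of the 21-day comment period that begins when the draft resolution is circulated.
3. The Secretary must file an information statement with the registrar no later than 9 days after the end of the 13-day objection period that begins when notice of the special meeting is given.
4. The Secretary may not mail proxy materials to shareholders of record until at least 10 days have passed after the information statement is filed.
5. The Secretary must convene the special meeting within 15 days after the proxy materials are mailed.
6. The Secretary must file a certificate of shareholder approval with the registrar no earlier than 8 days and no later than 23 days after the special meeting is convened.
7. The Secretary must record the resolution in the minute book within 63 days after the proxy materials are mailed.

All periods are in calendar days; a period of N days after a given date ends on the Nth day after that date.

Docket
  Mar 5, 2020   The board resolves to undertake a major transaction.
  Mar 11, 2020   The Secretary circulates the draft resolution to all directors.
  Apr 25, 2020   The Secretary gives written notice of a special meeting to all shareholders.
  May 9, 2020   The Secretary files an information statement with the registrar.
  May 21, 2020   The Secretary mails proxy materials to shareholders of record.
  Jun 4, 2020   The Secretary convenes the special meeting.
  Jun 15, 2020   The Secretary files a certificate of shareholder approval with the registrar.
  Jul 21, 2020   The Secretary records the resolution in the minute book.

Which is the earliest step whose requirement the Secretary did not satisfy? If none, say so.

Step 1

(1) the permitted window runs from Mar 5, 2020 + 11 = Mar 16, 2020 to Mar 5, 2020 + 39 = Apr 13, 2020; done Mar 11, 2020 — 5 days before the window opened.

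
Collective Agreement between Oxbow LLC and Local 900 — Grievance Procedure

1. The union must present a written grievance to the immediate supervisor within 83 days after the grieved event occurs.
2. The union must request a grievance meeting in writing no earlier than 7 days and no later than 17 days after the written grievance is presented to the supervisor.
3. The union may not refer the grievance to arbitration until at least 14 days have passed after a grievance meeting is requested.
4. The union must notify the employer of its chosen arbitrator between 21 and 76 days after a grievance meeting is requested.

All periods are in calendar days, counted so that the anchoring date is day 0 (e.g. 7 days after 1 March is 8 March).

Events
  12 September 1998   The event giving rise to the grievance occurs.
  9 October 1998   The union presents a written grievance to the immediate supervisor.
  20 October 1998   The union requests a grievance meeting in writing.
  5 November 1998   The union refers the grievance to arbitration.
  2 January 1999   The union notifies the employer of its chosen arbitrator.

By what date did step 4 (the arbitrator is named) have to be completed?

4 January 1999

Step 4 runs from 20 October 1998, when a grievance meeting is requested. The window is 21–76 days after 20 October 1998; it closes on 4 January 1999.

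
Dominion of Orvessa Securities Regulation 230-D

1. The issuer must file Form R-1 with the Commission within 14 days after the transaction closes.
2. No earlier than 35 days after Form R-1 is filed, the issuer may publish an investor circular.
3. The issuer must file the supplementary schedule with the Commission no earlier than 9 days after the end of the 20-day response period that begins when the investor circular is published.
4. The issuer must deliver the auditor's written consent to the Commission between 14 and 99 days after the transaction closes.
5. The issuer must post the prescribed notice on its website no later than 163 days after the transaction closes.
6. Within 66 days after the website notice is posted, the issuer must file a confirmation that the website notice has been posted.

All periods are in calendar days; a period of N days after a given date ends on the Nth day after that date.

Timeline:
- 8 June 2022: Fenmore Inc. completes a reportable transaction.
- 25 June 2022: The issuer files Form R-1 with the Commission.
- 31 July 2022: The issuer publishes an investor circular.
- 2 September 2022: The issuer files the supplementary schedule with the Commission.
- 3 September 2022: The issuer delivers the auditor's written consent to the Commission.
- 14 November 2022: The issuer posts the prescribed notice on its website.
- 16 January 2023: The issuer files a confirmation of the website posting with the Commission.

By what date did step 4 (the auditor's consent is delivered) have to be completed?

15 September 2022

Step 4 runs from 8 June 2022, when the transaction closes. The window is 14–99 days after 8 June 2022; it closes on 15 September 2022.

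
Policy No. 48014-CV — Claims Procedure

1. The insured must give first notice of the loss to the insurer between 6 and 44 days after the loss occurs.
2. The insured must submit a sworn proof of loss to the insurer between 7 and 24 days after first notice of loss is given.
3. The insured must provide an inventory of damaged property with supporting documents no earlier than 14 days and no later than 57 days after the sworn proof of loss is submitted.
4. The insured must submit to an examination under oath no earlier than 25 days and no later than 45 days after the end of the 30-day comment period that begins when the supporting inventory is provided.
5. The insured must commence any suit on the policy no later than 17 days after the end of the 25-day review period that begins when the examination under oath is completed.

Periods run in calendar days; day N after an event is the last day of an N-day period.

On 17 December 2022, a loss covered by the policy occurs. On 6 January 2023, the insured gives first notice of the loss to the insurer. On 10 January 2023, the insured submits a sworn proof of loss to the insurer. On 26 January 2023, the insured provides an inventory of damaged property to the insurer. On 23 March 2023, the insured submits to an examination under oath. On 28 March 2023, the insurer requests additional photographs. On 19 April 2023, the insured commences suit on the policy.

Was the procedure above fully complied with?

(1) the permitted window runs from 17 December 2022 + 6 = 23 December 2022 to 17 December 2022 + 44 = 30 January 2023; done 6 January 2023, which is between those dates.
(2) the permitted window runs from 6 January 2023 + 7 = 13 January 2023 to 6 January 2023 + 24 = 30 January 2023; done 10 January 2023 — 3 days before the window opened.
Later steps need not be reached.

No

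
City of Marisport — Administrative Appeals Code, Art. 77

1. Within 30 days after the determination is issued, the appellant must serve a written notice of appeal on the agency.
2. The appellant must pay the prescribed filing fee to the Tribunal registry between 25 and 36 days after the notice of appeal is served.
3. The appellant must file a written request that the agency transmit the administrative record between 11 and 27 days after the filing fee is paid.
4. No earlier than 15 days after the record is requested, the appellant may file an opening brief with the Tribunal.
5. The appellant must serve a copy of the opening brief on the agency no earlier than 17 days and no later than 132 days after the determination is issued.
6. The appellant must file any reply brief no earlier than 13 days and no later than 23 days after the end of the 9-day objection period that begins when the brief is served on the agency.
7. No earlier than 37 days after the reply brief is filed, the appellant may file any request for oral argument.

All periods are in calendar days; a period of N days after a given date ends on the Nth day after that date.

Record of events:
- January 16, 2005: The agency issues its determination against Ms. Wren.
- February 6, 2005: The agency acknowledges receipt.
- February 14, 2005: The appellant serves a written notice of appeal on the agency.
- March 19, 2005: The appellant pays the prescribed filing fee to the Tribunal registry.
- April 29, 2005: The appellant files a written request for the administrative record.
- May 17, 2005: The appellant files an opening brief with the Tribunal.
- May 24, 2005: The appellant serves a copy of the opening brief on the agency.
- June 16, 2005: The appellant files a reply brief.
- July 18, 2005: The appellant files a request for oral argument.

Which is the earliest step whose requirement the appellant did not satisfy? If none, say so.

Step 1 — counting 30 days from January 16, 2005 (when the determination is issued) gives a deadline of February 15, 2005; done February 14, 2005 — timely.
Step 2 — 25 and 36 days from February 14, 2005 (when the notice of appeal is served) are March 11, 2005 and March 22, 2005 respectively; March 19, 2005 falls inside that range.
Step 3 — 11 and 27 days from March 19, 2005 (when the filing fee is paid) are March 30, 2005 and April 15, 2005 respectively; April 29, 2005 is 14 days past the end of the window.

Step 3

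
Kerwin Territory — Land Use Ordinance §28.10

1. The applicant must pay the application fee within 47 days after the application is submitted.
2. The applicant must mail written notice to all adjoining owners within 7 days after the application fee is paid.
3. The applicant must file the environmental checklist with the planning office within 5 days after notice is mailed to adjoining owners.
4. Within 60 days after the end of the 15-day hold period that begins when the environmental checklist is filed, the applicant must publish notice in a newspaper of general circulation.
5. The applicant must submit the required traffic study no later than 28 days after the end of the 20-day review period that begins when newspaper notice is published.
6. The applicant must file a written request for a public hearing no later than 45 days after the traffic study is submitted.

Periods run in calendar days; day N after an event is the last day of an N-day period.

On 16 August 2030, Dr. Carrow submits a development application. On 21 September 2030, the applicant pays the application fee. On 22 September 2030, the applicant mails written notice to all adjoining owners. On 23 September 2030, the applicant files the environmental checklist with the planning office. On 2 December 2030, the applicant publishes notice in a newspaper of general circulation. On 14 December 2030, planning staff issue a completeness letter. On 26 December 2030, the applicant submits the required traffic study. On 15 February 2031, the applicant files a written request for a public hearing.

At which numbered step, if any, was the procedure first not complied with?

(1) due by 16 August 2030 + 47 days = 2 October 2030; done 21 September 2030 — timely.
(2) due by 21 September 2030 + 7 days = 28 September 2030; 22 September 2030 is within that limit.
(3) due by 22 September 2030 + 5 days = 27 September 2030; 23 September 2030 is within that limit.
(4) due by 8 October 2030 + 60 days = 7 December 2030; done 2 December 2030 — timely.
(5) due by 22 December 2030 + 28 days = 19 January 2031; 26 December 2030 is within that limit.
(6) due by 26 December 2030 + 45 days = 9 February 2031; 15 February 2031 misses that deadline by 6 days.
That is the first point of non-compliance.

Step 6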